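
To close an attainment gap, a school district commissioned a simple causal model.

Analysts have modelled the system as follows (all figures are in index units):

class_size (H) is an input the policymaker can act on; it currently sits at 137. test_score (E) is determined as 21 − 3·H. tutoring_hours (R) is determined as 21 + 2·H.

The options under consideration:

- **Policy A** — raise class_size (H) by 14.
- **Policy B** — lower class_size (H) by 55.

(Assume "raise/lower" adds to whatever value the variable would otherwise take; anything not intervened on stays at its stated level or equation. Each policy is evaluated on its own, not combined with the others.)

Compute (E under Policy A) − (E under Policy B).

-207

Policy A (H + 14):
  H = 137 + 14 = 151
  E = 21 − 3·151 = -432
Policy B (H − 55):
  H = 137 − 55 = 82
  E = 21 − 3·82 = -225
E: -432 − (-225) = -207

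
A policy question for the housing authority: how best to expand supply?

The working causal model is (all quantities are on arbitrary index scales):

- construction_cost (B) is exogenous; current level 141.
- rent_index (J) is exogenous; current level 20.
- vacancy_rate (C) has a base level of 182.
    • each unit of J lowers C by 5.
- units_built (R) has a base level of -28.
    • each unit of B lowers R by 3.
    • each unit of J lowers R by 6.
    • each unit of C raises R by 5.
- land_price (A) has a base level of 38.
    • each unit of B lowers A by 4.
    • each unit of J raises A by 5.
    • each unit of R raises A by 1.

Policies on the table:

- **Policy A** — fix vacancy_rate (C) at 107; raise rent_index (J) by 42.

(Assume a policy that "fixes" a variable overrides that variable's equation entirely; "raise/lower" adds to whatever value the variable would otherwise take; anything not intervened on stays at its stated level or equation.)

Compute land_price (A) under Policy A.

-504

Policy A (C := 107, J + 42):
  B = 141
  J = 20 + 42 = 62
  C = 107
  R = -28 − 3·141 − 6·62 + 5·107 = -288
  A = 38 − 4·141 + 5·62 + (-288) = -504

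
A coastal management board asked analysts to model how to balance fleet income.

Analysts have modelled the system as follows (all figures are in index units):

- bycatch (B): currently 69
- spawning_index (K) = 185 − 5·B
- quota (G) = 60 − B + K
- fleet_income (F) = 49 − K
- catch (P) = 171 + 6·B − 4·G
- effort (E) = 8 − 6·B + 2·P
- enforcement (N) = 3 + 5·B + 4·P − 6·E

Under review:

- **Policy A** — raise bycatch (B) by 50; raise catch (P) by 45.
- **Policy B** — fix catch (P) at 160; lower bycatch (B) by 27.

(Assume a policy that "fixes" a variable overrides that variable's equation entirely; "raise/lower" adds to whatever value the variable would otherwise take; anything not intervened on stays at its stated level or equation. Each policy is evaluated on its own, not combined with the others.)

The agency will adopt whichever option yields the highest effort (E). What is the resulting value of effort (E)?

4906

Policy A (B + 50, P + 45):
  B = 69 + 50 = 119
  K = 185 − 5·119 = -410
  G = 60 − 119 + (-410) = -469
  P = 171 + 6·119 − 4·(-469) (+45 from intervention) = 2806
  E = 8 − 6·119 + 2·2806 = 4906
Policy B (P := 160, B − 27):
  B = 69 − 27 = 42
  K = 185 − 5·42 = -25
  G = 60 − 42 + (-25) = -7
  P = 160
  E = 8 − 6·42 + 2·160 = 76
Comparing — Policy A: E=4906, Policy B: E=76. Highest is 4906 (Policy A).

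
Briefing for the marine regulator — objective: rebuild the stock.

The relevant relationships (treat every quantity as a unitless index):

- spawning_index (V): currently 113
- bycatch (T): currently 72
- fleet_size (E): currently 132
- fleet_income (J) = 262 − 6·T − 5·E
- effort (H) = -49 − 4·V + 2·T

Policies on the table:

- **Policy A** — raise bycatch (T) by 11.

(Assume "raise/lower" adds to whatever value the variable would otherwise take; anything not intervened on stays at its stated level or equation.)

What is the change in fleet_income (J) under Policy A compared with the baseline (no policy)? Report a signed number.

Baseline:
  T = 72
  E = 132
  J = 262 − 6·72 − 5·132 = -830
Policy A (T + 11):
  T = 72 + 11 = 83
  E = 132
  J = 262 − 6·83 − 5·132 = -896
Change in J: -896 − (-830) = -66

-66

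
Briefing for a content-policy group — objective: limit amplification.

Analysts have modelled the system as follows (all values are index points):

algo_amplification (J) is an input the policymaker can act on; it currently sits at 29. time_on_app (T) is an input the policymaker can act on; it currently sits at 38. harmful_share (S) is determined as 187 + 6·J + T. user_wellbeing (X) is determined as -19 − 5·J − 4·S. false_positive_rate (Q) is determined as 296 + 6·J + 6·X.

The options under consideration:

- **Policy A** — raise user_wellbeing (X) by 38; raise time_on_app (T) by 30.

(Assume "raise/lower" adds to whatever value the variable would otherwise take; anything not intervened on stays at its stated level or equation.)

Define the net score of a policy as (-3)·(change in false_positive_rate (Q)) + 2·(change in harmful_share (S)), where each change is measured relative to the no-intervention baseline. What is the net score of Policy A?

Baseline:
  J = 29
  T = 38
  S = 187 + 6·29 + 38 = 399
  X = -19 − 5·29 − 4·399 = -1760
  Q = 296 + 6·29 + 6·(-1760) = -10090
Policy A (X + 38, T + 30):
  J = 29
  T = 38 + 30 = 68
  S = 187 + 6·29 + 68 = 429
  X = -19 − 5·29 − 4·429 (+38 from intervention) = -1842
  Q = 296 + 6·29 + 6·(-1842) = -10582
ΔQ = -10582 − (-10090) = -492; ΔS = 429 − 399 = 30
Score = (-3)·(-492) + 2·30 = 1536

1536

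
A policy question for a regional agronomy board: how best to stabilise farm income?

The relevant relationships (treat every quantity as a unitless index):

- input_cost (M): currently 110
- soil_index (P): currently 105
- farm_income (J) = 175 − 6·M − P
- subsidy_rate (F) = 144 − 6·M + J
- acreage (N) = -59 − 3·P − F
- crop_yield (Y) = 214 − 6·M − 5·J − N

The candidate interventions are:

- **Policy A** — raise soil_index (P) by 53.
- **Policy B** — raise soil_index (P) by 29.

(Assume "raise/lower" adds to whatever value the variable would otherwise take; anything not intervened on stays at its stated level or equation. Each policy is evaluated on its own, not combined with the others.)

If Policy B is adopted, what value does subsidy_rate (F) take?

-1135

Policy B (P + 29):
  M = 110
  P = 105 + 29 = 134
  J = 175 − 6·110 − 134 = -619
  F = 144 − 6·110 + (-619) = -1135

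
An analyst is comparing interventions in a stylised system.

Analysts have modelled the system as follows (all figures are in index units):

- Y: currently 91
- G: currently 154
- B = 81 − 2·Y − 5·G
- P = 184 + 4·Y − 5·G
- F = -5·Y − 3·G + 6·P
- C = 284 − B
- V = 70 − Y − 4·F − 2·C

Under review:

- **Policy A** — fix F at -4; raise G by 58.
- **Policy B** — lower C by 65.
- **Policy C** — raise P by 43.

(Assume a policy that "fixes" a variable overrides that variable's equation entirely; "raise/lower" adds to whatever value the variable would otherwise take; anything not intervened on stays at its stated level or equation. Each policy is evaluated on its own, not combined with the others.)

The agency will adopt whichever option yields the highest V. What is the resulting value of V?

6795

Policy A (F := -4, G + 58):
  Y = 91
  G = 154 + 58 = 212
  B = 81 − 2·91 − 5·212 = -1161
  P = 184 + 4·91 − 5·212 = -512
  F = -4
  C = 284 − (-1161) = 1445
  V = 70 − 91 − 4·(-4) − 2·1445 = -2895
Policy B (C − 65):
  Y = 91
  G = 154
  B = 81 − 2·91 − 5·154 = -871
  P = 184 + 4·91 − 5·154 = -222
  F = 0 − 5·91 − 3·154 + 6·(-222) = -2249
  C = 284 − (-871) (−65 from intervention) = 1090
  V = 70 − 91 − 4·(-2249) − 2·1090 = 6795
Policy C (P + 43):
  Y = 91
  G = 154
  B = 81 − 2·91 − 5·154 = -871
  P = 184 + 4·91 − 5·154 (+43 from intervention) = -179
  F = 0 − 5·91 − 3·154 + 6·(-179) = -1991
  C = 284 − (-871) = 1155
  V = 70 − 91 − 4·(-1991) − 2·1155 = 5633
Comparing — Policy A: V=-2895, Policy B: V=6795, Policy C: V=5633. Highest is 6795 (Policy B).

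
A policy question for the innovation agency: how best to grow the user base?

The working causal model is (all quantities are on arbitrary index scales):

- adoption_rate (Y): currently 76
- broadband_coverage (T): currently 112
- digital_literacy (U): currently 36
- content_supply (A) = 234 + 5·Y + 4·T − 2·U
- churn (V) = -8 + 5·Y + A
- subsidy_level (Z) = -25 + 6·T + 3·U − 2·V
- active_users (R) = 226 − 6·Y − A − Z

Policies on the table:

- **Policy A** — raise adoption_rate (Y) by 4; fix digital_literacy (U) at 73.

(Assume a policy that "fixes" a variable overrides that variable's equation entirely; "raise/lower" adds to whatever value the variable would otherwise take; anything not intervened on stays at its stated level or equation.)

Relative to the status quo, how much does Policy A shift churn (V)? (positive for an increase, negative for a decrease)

Baseline:
  Y = 76
  T = 112
  U = 36
  A = 234 + 5·76 + 4·112 − 2·36 = 990
  V = -8 + 5·76 + 990 = 1362
Policy A (Y + 4, U := 73):
  Y = 76 + 4 = 80
  T = 112
  U = 73
  A = 234 + 5·80 + 4·112 − 2·73 = 936
  V = -8 + 5·80 + 936 = 1328
Change in V: 1328 − 1362 = -34

-34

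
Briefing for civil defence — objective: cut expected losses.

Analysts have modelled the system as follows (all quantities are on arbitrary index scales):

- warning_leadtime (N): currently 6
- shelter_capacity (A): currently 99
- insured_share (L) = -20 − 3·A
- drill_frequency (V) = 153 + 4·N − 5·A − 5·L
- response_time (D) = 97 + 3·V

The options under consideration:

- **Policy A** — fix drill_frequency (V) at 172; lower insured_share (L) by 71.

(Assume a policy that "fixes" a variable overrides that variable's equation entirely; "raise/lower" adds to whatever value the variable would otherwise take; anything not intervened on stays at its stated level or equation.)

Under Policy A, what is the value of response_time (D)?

Policy A (V := 172, L − 71):
  N = 6
  A = 99
  L = -20 − 3·99 (−71 from intervention) = -388
  V = 172
  D = 97 + 3·172 = 613

613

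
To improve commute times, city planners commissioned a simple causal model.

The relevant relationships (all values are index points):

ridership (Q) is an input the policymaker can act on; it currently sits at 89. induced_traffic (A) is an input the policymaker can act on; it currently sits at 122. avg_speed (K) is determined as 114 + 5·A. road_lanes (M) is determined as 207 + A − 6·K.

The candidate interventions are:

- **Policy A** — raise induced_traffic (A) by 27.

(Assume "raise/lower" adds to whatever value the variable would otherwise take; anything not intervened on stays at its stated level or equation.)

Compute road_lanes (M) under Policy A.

-4798

Policy A (A + 27):
  A = 122 + 27 = 149
  K = 114 + 5·149 = 859
  M = 207 + 149 − 6·859 = -4798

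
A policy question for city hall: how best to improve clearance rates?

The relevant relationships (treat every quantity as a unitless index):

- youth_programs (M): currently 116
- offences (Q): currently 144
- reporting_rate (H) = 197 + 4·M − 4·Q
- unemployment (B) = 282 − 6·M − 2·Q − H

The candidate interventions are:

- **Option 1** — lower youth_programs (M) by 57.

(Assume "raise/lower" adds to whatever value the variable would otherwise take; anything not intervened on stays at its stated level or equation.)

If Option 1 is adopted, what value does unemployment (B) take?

Option 1 (M − 57):
  M = 116 − 57 = 59
  Q = 144
  H = 197 + 4·59 − 4·144 = -143
  B = 282 − 6·59 − 2·144 − (-143) = -217

-217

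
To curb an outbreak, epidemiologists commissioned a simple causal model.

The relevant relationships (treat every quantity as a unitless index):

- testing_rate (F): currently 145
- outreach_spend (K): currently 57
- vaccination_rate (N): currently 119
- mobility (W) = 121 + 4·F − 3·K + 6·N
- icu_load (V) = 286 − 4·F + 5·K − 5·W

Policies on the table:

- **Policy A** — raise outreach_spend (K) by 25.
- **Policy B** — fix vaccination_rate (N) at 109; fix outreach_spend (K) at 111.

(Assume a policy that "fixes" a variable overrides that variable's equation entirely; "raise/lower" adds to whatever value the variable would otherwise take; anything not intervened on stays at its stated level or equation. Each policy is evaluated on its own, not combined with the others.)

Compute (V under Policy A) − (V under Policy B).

Policy A (K + 25):
  F = 145
  K = 57 + 25 = 82
  N = 119
  W = 121 + 4·145 − 3·82 + 6·119 = 1169
  V = 286 − 4·145 + 5·82 − 5·1169 = -5729
Policy B (N := 109, K := 111):
  F = 145
  K = 111
  N = 109
  W = 121 + 4·145 − 3·111 + 6·109 = 1022
  V = 286 − 4·145 + 5·111 − 5·1022 = -4849
V: -5729 − (-4849) = -880

-880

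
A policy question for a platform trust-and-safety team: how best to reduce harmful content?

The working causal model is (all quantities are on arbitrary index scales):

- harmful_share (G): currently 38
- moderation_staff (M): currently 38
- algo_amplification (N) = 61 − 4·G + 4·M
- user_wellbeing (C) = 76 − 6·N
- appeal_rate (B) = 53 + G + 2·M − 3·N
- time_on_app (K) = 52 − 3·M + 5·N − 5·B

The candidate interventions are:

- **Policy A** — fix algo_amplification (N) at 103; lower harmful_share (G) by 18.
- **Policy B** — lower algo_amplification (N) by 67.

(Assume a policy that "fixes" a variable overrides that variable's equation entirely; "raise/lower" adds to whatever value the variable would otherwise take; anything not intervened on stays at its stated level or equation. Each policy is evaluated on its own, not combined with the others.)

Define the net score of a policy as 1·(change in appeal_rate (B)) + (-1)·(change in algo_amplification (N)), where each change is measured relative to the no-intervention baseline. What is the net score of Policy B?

268

Baseline:
  G = 38
  M = 38
  N = 61 − 4·38 + 4·38 = 61
  B = 53 + 38 + 2·38 − 3·61 = -16
Policy B (N − 67):
  G = 38
  M = 38
  N = 61 − 4·38 + 4·38 (−67 from intervention) = -6
  B = 53 + 38 + 2·38 − 3·(-6) = 185
ΔB = 185 − (-16) = 201; ΔN = -6 − 61 = -67
Score = 1·201 + (-1)·(-67) = 268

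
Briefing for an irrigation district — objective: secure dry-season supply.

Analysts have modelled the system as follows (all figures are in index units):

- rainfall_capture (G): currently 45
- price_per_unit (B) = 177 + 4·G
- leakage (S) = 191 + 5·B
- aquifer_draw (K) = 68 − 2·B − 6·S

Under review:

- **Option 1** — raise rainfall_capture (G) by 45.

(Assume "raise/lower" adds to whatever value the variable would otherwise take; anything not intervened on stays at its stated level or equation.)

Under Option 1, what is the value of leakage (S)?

2876

Option 1 (G + 45):
  G = 45 + 45 = 90
  B = 177 + 4·90 = 537
  S = 191 + 5·537 = 2876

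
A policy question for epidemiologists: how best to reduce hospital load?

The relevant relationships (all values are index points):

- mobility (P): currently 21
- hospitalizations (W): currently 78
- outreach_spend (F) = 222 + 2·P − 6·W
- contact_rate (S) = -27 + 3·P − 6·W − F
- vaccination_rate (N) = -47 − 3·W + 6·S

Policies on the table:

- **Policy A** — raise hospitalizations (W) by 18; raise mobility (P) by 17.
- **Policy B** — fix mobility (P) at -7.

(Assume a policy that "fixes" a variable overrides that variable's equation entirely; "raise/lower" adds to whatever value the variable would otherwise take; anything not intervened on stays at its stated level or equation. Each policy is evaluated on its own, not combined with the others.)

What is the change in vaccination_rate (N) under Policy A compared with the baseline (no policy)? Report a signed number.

Baseline:
  P = 21
  W = 78
  F = 222 + 2·21 − 6·78 = -204
  S = -27 + 3·21 − 6·78 − (-204) = -228
  N = -47 − 3·78 + 6·(-228) = -1649
Policy A (W + 18, P + 17):
  P = 21 + 17 = 38
  W = 78 + 18 = 96
  F = 222 + 2·38 − 6·96 = -278
  S = -27 + 3·38 − 6·96 − (-278) = -211
  N = -47 − 3·96 + 6·(-211) = -1601
Change in N: -1601 − (-1649) = 48

48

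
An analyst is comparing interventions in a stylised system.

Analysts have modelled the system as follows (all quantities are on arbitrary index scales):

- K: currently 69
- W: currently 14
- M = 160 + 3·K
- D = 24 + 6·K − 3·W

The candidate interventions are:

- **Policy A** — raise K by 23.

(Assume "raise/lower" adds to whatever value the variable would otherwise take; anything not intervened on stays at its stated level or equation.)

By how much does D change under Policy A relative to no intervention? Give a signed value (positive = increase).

Baseline:
  K = 69
  W = 14
  D = 24 + 6·69 − 3·14 = 396
Policy A (K + 23):
  K = 69 + 23 = 92
  W = 14
  D = 24 + 6·92 − 3·14 = 534
Change in D: 534 − 396 = 138

138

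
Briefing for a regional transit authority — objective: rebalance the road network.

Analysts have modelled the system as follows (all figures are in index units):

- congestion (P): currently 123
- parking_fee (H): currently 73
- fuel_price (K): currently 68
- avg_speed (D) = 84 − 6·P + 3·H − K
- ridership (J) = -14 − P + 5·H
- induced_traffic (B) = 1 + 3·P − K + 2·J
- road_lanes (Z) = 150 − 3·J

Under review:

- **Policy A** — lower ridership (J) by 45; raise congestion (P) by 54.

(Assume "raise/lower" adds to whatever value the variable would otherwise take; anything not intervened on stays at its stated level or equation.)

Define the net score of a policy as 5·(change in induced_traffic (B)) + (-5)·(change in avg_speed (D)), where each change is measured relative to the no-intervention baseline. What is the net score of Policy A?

1440

Baseline:
  P = 123
  H = 73
  K = 68
  D = 84 − 6·123 + 3·73 − 68 = -503
  J = -14 − 123 + 5·73 = 228
  B = 1 + 3·123 − 68 + 2·228 = 758
Policy A (J − 45, P + 54):
  P = 123 + 54 = 177
  H = 73
  K = 68
  D = 84 − 6·177 + 3·73 − 68 = -827
  J = -14 − 177 + 5·73 (−45 from intervention) = 129
  B = 1 + 3·177 − 68 + 2·129 = 722
ΔB = 722 − 758 = -36; ΔD = -827 − (-503) = -324
Score = 5·(-36) + (-5)·(-324) = 1440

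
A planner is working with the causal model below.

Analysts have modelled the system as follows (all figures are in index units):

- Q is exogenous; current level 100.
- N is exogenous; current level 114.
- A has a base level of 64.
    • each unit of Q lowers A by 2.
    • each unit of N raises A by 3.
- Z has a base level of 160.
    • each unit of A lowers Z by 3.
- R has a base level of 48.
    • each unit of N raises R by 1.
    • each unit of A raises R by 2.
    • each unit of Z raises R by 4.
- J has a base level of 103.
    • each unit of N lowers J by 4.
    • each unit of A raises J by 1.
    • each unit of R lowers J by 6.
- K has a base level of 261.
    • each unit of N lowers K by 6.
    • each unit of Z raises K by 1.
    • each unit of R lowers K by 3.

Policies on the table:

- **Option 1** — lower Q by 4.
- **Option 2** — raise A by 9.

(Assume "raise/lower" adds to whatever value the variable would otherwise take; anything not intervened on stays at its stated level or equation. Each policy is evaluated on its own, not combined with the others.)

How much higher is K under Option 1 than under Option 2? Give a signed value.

-27

Option 1 (Q − 4):
  Q = 100 − 4 = 96
  N = 114
  A = 64 − 2·96 + 3·114 = 214
  Z = 160 − 3·214 = -482
  R = 48 + 114 + 2·214 + 4·(-482) = -1338
  K = 261 − 6·114 + (-482) − 3·(-1338) = 3109
Option 2 (A + 9):
  Q = 100
  N = 114
  A = 64 − 2·100 + 3·114 (+9 from intervention) = 215
  Z = 160 − 3·215 = -485
  R = 48 + 114 + 2·215 + 4·(-485) = -1348
  K = 261 − 6·114 + (-485) − 3·(-1348) = 3136
K: 3109 − 3136 = -27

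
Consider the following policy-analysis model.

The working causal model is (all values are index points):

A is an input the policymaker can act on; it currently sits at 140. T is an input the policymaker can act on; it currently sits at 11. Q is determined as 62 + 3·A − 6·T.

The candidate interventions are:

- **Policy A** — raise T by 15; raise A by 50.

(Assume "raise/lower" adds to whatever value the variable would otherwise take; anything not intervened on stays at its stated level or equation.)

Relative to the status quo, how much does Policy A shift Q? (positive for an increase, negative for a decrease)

60

Baseline:
  A = 140
  T = 11
  Q = 62 + 3·140 − 6·11 = 416
Policy A (T + 15, A + 50):
  A = 140 + 50 = 190
  T = 11 + 15 = 26
  Q = 62 + 3·190 − 6·26 = 476
Change in Q: 476 − 416 = 60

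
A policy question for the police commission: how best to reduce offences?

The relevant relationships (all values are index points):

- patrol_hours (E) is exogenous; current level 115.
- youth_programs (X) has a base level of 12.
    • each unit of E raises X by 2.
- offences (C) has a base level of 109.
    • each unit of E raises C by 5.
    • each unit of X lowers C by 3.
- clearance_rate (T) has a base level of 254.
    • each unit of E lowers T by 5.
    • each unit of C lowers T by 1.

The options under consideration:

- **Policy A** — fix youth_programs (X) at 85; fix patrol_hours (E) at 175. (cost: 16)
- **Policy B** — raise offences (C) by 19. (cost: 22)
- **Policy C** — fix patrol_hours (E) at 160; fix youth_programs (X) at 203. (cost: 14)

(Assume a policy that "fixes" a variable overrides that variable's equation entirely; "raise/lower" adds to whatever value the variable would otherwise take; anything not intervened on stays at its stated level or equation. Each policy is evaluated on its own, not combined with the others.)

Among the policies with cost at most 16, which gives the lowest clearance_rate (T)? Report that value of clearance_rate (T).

-1350

Policy A (X := 85, E := 175):
  E = 175
  X = 85
  C = 109 + 5·175 − 3·85 = 729
  T = 254 − 5·175 − 729 = -1350
Policy C (E := 160, X := 203):
  E = 160
  X = 203
  C = 109 + 5·160 − 3·203 = 300
  T = 254 − 5·160 − 300 = -846
Comparing — Policy A: T=-1350, Policy C: T=-846. Lowest is -1350 (Policy A).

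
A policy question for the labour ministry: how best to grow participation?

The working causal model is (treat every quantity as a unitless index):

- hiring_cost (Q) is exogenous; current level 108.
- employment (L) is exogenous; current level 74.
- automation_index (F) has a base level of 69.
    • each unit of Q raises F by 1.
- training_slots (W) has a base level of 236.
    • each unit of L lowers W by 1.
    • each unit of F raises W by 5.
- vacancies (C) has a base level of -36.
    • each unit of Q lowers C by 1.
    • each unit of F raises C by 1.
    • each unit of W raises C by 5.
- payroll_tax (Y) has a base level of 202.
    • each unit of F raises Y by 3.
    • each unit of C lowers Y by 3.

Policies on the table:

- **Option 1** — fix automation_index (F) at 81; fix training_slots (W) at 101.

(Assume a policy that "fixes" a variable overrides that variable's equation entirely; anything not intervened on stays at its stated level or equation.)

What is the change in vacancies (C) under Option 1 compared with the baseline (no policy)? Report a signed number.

-4826

Baseline:
  Q = 108
  L = 74
  F = 69 + 108 = 177
  W = 236 − 74 + 5·177 = 1047
  C = -36 − 108 + 177 + 5·1047 = 5268
Option 1 (F := 81, W := 101):
  Q = 108
  L = 74
  F = 81
  W = 101
  C = -36 − 108 + 81 + 5·101 = 442
Change in C: 442 − 5268 = -4826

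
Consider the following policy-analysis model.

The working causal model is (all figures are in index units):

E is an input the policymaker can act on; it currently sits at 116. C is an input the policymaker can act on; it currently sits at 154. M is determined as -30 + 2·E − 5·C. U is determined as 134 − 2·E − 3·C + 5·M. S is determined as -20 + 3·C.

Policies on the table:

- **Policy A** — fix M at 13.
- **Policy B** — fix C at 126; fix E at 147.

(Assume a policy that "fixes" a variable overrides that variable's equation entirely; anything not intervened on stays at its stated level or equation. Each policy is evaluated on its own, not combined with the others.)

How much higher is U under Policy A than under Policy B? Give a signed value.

1873

Policy A (M := 13):
  E = 116
  C = 154
  M = 13
  U = 134 − 2·116 − 3·154 + 5·13 = -495
Policy B (C := 126, E := 147):
  E = 147
  C = 126
  M = -30 + 2·147 − 5·126 = -366
  U = 134 − 2·147 − 3·126 + 5·(-366) = -2368
U: -495 − (-2368) = 1873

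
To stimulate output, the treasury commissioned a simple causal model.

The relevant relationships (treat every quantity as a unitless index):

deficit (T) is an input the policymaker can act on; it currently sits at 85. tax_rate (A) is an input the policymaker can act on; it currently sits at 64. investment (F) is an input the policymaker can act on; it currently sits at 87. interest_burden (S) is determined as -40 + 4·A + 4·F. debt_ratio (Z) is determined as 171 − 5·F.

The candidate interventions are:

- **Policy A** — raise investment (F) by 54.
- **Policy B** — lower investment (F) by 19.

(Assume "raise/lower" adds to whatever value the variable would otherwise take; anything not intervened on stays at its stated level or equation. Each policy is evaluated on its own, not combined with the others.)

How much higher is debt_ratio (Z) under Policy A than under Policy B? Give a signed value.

Policy A (F + 54):
  F = 87 + 54 = 141
  Z = 171 − 5·141 = -534
Policy B (F − 19):
  F = 87 − 19 = 68
  Z = 171 − 5·68 = -169
Z: -534 − (-169) = -365

-365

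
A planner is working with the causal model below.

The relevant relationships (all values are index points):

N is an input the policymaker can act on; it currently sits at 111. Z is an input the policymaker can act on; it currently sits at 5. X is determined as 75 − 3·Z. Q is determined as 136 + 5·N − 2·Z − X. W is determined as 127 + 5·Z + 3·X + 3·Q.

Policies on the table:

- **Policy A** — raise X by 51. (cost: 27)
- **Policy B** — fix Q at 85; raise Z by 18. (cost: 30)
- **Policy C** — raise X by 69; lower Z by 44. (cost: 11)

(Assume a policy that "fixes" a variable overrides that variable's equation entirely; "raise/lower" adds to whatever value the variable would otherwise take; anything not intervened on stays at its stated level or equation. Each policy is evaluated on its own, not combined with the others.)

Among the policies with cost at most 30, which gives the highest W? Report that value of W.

Policy A (X + 51):
  N = 111
  Z = 5
  X = 75 − 3·5 (+51 from intervention) = 111
  Q = 136 + 5·111 − 2·5 − 111 = 570
  W = 127 + 5·5 + 3·111 + 3·570 = 2195
Policy B (Q := 85, Z + 18):
  N = 111
  Z = 5 + 18 = 23
  X = 75 − 3·23 = 6
  Q = 85
  W = 127 + 5·23 + 3·6 + 3·85 = 515
Policy C (X + 69, Z − 44):
  N = 111
  Z = 5 − 44 = -39
  X = 75 − 3·(-39) (+69 from intervention) = 261
  Q = 136 + 5·111 − 2·(-39) − 261 = 508
  W = 127 + 5·(-39) + 3·261 + 3·508 = 2239
Comparing — Policy A: W=2195, Policy B: W=515, Policy C: W=2239. Highest is 2239 (Policy C).

2239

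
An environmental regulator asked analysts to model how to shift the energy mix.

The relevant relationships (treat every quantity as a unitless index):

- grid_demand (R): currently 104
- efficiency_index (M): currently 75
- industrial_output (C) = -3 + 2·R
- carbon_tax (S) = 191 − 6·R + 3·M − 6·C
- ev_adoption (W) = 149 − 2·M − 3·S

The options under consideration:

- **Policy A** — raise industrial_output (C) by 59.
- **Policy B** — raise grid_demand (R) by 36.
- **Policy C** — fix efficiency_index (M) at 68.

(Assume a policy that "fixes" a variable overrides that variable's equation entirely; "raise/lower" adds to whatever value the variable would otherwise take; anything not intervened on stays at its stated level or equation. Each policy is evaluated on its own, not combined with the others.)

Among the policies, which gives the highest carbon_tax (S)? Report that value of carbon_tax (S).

-1459

Policy A (C + 59):
  R = 104
  M = 75
  C = -3 + 2·104 (+59 from intervention) = 264
  S = 191 − 6·104 + 3·75 − 6·264 = -1792
Policy B (R + 36):
  R = 104 + 36 = 140
  M = 75
  C = -3 + 2·140 = 277
  S = 191 − 6·140 + 3·75 − 6·277 = -2086
Policy C (M := 68):
  R = 104
  M = 68
  C = -3 + 2·104 = 205
  S = 191 − 6·104 + 3·68 − 6·205 = -1459
Comparing — Policy A: S=-1792, Policy B: S=-2086, Policy C: S=-1459. Highest is -1459 (Policy C).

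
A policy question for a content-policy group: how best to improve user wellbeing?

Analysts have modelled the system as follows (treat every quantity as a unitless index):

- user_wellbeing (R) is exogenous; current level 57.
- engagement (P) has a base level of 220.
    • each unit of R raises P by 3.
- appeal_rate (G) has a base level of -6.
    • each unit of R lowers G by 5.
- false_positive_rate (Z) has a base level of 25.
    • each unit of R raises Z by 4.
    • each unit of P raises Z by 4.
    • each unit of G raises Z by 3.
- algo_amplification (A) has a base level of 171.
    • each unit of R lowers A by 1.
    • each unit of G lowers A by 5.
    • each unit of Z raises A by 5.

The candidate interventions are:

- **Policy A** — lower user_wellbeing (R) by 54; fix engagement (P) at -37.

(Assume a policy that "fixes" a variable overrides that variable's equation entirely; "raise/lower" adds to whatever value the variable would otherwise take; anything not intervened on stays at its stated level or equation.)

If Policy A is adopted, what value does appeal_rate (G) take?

Policy A (R − 54, P := -37):
  R = 57 − 54 = 3
  G = -6 − 5·3 = -21

-21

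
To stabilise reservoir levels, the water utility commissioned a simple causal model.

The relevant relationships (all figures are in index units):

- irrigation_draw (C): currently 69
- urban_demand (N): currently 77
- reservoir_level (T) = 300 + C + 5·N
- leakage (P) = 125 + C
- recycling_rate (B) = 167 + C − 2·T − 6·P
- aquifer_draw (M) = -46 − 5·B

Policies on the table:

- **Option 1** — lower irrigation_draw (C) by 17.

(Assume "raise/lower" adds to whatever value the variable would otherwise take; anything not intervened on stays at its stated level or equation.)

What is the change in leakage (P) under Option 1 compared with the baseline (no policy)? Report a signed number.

-17

Baseline:
  C = 69
  P = 125 + 69 = 194
Option 1 (C − 17):
  C = 69 − 17 = 52
  P = 125 + 52 = 177
Change in P: 177 − 194 = -17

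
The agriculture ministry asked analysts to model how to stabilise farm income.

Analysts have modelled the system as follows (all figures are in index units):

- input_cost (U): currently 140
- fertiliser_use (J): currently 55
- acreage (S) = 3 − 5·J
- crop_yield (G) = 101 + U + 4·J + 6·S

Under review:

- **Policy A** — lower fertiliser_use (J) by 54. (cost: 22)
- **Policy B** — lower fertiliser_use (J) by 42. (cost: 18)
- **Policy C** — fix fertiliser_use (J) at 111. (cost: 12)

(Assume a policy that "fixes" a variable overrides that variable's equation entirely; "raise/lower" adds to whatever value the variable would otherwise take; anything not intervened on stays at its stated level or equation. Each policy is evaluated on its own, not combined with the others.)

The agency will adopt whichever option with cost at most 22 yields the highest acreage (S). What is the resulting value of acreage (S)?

Policy A (J − 54):
  J = 55 − 54 = 1
  S = 3 − 5·1 = -2
Policy B (J − 42):
  J = 55 − 42 = 13
  S = 3 − 5·13 = -62
Policy C (J := 111):
  J = 111
  S = 3 − 5·111 = -552
Comparing — Policy A: S=-2, Policy B: S=-62, Policy C: S=-552. Highest is -2 (Policy A).

-2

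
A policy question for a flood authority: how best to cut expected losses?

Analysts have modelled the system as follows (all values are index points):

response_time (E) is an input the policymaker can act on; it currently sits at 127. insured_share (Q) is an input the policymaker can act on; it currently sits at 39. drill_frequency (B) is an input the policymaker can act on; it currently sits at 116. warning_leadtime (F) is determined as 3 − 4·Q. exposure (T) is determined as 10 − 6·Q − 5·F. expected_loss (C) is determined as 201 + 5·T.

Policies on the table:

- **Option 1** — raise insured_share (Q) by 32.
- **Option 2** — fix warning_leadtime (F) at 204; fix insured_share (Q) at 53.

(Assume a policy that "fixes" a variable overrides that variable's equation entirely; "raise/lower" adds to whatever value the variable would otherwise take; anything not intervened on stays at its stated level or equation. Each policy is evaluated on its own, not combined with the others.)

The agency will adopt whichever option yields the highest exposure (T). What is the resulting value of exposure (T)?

Option 1 (Q + 32):
  Q = 39 + 32 = 71
  F = 3 − 4·71 = -281
  T = 10 − 6·71 − 5·(-281) = 989
Option 2 (F := 204, Q := 53):
  Q = 53
  F = 204
  T = 10 − 6·53 − 5·204 = -1328
Comparing — Option 1: T=989, Option 2: T=-1328. Highest is 989 (Option 1).

989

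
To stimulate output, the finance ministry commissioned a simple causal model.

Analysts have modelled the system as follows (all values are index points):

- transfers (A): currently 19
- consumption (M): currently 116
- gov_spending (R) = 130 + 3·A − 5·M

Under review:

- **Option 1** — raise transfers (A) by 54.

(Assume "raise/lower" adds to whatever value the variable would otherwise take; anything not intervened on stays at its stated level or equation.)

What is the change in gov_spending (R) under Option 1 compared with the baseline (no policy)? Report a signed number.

162

Baseline:
  A = 19
  M = 116
  R = 130 + 3·19 − 5·116 = -393
Option 1 (A + 54):
  A = 19 + 54 = 73
  M = 116
  R = 130 + 3·73 − 5·116 = -231
Change in R: -231 − (-393) = 162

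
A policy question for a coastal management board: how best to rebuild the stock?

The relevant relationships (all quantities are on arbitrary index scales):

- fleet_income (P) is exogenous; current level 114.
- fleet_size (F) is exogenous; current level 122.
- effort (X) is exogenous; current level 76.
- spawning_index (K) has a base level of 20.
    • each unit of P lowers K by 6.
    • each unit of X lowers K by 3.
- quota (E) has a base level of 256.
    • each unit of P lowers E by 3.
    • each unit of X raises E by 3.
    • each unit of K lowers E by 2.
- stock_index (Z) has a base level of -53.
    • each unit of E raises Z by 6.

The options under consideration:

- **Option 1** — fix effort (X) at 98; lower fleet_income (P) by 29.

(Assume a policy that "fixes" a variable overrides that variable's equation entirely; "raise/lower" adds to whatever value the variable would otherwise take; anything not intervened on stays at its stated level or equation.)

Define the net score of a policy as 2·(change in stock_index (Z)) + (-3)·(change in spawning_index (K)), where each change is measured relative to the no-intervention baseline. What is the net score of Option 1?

-1080

Baseline:
  P = 114
  X = 76
  K = 20 − 6·114 − 3·76 = -892
  E = 256 − 3·114 + 3·76 − 2·(-892) = 1926
  Z = -53 + 6·1926 = 11503
Option 1 (X := 98, P − 29):
  P = 114 − 29 = 85
  X = 98
  K = 20 − 6·85 − 3·98 = -784
  E = 256 − 3·85 + 3·98 − 2·(-784) = 1863
  Z = -53 + 6·1863 = 11125
ΔZ = 11125 − 11503 = -378; ΔK = -784 − (-892) = 108
Score = 2·(-378) + (-3)·108 = -1080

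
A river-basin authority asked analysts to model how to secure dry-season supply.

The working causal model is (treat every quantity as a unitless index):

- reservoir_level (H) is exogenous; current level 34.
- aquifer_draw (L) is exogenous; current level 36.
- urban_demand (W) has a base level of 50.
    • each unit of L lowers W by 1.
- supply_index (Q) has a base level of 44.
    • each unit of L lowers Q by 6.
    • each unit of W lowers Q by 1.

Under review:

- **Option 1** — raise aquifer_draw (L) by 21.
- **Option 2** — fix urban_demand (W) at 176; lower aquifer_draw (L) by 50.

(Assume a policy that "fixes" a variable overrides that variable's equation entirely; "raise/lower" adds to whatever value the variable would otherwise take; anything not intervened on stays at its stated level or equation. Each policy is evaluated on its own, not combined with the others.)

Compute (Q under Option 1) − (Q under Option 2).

Option 1 (L + 21):
  L = 36 + 21 = 57
  W = 50 − 57 = -7
  Q = 44 − 6·57 − (-7) = -291
Option 2 (W := 176, L − 50):
  L = 36 − 50 = -14
  W = 176
  Q = 44 − 6·(-14) − 176 = -48
Q: -291 − (-48) = -243

-243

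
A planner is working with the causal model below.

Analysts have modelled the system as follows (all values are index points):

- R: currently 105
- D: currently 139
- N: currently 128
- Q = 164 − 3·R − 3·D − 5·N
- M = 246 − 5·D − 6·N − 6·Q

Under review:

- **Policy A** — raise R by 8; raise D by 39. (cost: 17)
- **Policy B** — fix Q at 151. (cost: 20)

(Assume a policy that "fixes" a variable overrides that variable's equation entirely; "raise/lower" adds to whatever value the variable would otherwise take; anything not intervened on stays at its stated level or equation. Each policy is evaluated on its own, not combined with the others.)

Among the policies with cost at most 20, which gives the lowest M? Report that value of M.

Policy A (R + 8, D + 39):
  R = 105 + 8 = 113
  D = 139 + 39 = 178
  N = 128
  Q = 164 − 3·113 − 3·178 − 5·128 = -1349
  M = 246 − 5·178 − 6·128 − 6·(-1349) = 6682
Policy B (Q := 151):
  R = 105
  D = 139
  N = 128
  Q = 151
  M = 246 − 5·139 − 6·128 − 6·151 = -2123
Comparing — Policy A: M=6682, Policy B: M=-2123. Lowest is -2123 (Policy B).

-2123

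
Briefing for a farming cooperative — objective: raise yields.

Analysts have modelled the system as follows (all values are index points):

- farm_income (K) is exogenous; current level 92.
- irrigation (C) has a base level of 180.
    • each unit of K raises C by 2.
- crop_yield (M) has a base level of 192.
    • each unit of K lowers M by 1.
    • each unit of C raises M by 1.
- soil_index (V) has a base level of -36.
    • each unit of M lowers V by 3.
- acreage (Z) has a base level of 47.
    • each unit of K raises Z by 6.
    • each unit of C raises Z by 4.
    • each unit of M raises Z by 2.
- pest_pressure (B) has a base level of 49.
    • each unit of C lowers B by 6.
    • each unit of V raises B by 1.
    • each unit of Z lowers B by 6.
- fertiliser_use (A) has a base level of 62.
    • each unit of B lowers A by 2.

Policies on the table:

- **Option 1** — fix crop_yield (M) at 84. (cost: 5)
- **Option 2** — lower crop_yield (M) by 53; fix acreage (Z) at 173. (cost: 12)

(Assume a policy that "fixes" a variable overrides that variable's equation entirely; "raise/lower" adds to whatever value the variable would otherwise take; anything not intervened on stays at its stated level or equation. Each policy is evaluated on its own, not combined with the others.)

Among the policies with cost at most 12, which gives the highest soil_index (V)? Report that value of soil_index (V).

-288

Option 1 (M := 84):
  K = 92
  C = 180 + 2·92 = 364
  M = 84
  V = -36 − 3·84 = -288
Option 2 (M − 53, Z := 173):
  K = 92
  C = 180 + 2·92 = 364
  M = 192 − 92 + 364 (−53 from intervention) = 411
  V = -36 − 3·411 = -1269
Comparing — Option 1: V=-288, Option 2: V=-1269. Highest is -288 (Option 1).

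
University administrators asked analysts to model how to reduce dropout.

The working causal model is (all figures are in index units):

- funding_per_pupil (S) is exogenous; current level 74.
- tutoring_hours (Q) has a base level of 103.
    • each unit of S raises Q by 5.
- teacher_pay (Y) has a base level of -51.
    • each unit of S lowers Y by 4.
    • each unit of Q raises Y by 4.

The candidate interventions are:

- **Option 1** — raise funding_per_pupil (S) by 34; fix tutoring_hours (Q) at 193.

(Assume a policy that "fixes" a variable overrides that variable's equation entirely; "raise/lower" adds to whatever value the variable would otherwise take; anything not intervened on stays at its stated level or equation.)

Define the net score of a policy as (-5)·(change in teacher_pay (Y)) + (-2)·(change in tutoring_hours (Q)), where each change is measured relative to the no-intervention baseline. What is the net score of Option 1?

Baseline:
  S = 74
  Q = 103 + 5·74 = 473
  Y = -51 − 4·74 + 4·473 = 1545
Option 1 (S + 34, Q := 193):
  S = 74 + 34 = 108
  Q = 193
  Y = -51 − 4·108 + 4·193 = 289
ΔY = 289 − 1545 = -1256; ΔQ = 193 − 473 = -280
Score = (-5)·(-1256) + (-2)·(-280) = 6840

6840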